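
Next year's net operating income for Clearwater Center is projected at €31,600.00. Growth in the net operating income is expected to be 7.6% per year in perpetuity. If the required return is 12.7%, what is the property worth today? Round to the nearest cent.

€619607.84

Growing perpetuity: P = D₁ / (r − g) = €31,600.0000 / (0.127 − 0.076) = €619,607.84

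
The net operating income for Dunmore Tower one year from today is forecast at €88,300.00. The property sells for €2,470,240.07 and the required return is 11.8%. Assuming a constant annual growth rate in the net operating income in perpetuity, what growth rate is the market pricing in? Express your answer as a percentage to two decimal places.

P = D₁/(r−g) ⇒ g = r − D₁/P = 0.118 − €88,300.00/€2,470,240.07 = 0.082254

8.23%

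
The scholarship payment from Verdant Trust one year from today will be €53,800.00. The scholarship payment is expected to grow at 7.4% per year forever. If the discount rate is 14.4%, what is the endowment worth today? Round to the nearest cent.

€768571.43

Growing perpetuity: P = D₁ / (r − g) = €53,800.0000 / (0.144 − 0.074) = €768,571.43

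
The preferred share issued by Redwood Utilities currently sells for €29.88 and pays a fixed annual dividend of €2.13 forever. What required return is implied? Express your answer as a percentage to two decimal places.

7.13%

P = C/r ⇒ r = C/P = €2.13/€29.88 = 0.071285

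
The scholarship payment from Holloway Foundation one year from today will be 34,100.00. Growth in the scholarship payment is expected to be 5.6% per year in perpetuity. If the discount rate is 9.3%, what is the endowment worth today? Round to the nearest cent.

Growing perpetuity: P = D₁ / (r − g) = 34,100.0000 / (0.093 − 0.056) = 921,621.62

921621.62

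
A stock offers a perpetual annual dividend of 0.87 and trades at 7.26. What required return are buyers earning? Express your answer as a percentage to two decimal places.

11.98%

P = C/r ⇒ r = C/P = 0.87/7.26 = 0.119835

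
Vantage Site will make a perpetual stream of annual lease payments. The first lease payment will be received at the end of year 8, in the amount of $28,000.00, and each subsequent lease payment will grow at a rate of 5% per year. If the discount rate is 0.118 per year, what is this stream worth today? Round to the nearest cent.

$188606.43

Value at end of year 7: C₁ / (r − g) = $28,000.00 / (0.118 − 0.05) = $411,764.7059
Discount to today: PV = $411,764.7059 / (1 + 0.118)^7 = $411,764.7059 / 2.183195 = $188,606.43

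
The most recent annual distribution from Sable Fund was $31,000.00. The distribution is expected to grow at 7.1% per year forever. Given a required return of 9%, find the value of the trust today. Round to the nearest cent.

$1747421.05

D₁ = D₀ × (1 + g) = $31,000.00 × 1.071 = $33,201.0000
Growing perpetuity: P = D₁ / (r − g) = $33,201.0000 / (0.09 − 0.071) = $1,747,421.05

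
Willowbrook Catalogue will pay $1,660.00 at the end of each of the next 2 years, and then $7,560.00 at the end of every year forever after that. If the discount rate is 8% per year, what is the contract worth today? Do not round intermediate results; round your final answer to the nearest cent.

$83978.74

PV of 2-year annuity: $1,660.00 × [1 − (1+0.08)^−2] / 0.08 = 2960.21948
Perpetuity value at year 2: $7,560.00 / 0.08 = 94500.00000
PV of perpetuity: 94500.00000 / (1+0.08)^2 = 81018.51852
Total PV = 2960.21948 + 81018.51852 = 83978.73800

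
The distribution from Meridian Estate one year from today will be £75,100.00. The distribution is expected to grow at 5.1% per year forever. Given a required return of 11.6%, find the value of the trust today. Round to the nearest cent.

£1155384.62

Growing perpetuity: P = D₁ / (r − g) = £75,100.0000 / (0.116 − 0.051) = £1,155,384.62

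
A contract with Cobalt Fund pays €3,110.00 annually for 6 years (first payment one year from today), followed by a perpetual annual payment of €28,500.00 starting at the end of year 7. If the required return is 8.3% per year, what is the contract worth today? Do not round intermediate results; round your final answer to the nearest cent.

€227059.20

PV of 6-year annuity: €3,110.00 × [1 − (1+0.083)^−6] / 0.083 = 14247.24127
Perpetuity value at year 6: €28,500.00 / 0.083 = 343373.49398
PV of perpetuity: 343373.49398 / (1+0.083)^6 = 212811.95818
Total PV = 14247.24127 + 212811.95818 = 227059.19946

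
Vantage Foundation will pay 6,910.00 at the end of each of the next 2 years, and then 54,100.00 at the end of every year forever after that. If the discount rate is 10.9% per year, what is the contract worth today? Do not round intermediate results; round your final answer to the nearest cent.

415408.86

PV of 2-year annuity: 6,910.00 × [1 − (1+0.109)^−2] / 0.109 = 11849.26834
Perpetuity value at year 2: 54,100.00 / 0.109 = 496330.27523
PV of perpetuity: 496330.27523 / (1+0.109)^2 = 403559.59254
Total PV = 11849.26834 + 403559.59254 = 415408.86088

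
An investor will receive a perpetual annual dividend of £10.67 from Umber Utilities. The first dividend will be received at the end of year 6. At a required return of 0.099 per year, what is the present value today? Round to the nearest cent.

Value at end of year 5: C / r = £10.67 / 0.099 = £107.7778
Discount to today: PV = £107.7778 / (1 + 0.099)^5 = £107.7778 / 1.603203 = £67.23

£67.23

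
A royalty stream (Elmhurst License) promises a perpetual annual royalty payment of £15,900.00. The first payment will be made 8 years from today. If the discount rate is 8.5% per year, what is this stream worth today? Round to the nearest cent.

£105674.46

Value at end of year 7: C / r = £15,900.00 / 0.085 = £187,058.8235
Discount to today: PV = £187,058.8235 / (1 + 0.085)^7 = £187,058.8235 / 1.770142 = £105,674.46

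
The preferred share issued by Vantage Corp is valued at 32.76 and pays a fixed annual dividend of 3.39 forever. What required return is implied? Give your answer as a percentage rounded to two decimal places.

10.35%

P = C/r ⇒ r = C/P = 3.39/32.76 = 0.103480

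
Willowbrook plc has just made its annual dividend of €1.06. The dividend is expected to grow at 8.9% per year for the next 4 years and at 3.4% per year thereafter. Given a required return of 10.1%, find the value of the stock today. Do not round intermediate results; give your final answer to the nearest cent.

€19.78

D_1 = 1.15434
D_2 = 1.25708
D_3 = 1.36896
D_4 = 1.49079
Terminal value at year 4: TV = D_4×(1+g_2)/(r−g_2) = 1.54148/0.067 = 23.00717
P_0 = D_1/(1+r)^1 + D_2/(1+r)^2 + D_3/(1+r)^3 + D_4/(1+r)^4 + TV/(1+r)^4
    = 1.04845 + 1.03702 + 1.02572 + 1.01454 + 15.65719 = 19.78291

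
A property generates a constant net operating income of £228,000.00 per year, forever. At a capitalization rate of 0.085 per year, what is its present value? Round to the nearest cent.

£2682352.94

Level perpetuity: PV = C / r = £228,000.00 / 0.085 = £2,682,352.94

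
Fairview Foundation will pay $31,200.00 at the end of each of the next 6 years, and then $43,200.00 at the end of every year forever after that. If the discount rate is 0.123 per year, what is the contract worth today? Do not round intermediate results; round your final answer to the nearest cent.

PV of 6-year annuity: $31,200.00 × [1 − (1+0.123)^−6] / 0.123 = 127193.36284
Perpetuity value at year 6: $43,200.00 / 0.123 = 351219.51220
PV of perpetuity: 351219.51220 / (1+0.123)^6 = 175105.62518
Total PV = 127193.36284 + 175105.62518 = 302298.98803

$302298.99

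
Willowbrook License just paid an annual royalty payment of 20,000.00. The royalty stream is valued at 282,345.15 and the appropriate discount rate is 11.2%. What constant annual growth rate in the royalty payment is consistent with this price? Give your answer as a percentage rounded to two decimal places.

3.84%

P = D₀(1+g)/(r−g) ⇒ P(r−g) = D₀(1+g) ⇒ g(P+D₀) = P·r − D₀
g = (P·r − D₀)/(P + D₀) = (282,345.15×0.112 − 20,000.00) / (282,345.15 + 20,000.00) = 0.038442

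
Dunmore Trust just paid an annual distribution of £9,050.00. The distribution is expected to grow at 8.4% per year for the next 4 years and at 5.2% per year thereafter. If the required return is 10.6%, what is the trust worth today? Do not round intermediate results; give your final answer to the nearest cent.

D_1 = 9810.20000
D_2 = 10634.25680
D_3 = 11527.53437
D_4 = 12495.84726
Terminal value at year 4: TV = D_4×(1+g_2)/(r−g_2) = 13145.63132/0.054 = 243437.61696
P_0 = D_1/(1+r)^1 + D_2/(1+r)^2 + D_3/(1+r)^3 + D_4/(1+r)^4 + TV/(1+r)^4
    = 8869.98192 + 8693.54466 + 8520.61701 + 8351.12915 + 162692.36790 = 197127.64065

£197127.64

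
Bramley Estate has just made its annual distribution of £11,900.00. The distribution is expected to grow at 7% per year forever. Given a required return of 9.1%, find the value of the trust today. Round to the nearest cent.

£606333.33

D₁ = D₀ × (1 + g) = £11,900.00 × 1.07 = £12,733.0000
Growing perpetuity: P = D₁ / (r − g) = £12,733.0000 / (0.091 − 0.07) = £606,333.33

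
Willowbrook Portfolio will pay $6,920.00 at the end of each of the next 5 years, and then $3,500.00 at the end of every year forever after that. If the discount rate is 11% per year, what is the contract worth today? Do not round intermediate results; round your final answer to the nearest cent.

$44458.15

PV of 5-year annuity: $6,920.00 × [1 − (1+0.11)^−5] / 0.11 = 25575.60736
Perpetuity value at year 5: $3,500.00 / 0.11 = 31818.18182
PV of perpetuity: 31818.18182 / (1+0.11)^5 = 18882.54226
Total PV = 25575.60736 + 18882.54226 = 44458.14962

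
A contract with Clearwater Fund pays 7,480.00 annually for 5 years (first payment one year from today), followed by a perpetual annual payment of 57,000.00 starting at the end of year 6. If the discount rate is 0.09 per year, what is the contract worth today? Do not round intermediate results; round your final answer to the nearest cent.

440717.80

PV of 5-year annuity: 7,480.00 × [1 − (1+0.09)^−5] / 0.09 = 29094.59145
Perpetuity value at year 5: 57,000.00 / 0.09 = 633333.33333
PV of perpetuity: 633333.33333 / (1+0.09)^5 = 411623.21132
Total PV = 29094.59145 + 411623.21132 = 440717.80277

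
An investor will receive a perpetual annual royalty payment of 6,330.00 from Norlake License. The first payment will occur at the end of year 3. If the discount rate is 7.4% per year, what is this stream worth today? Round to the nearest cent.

74158.93

Value at end of year 2: C / r = 6,330.00 / 0.074 = 85,540.5405
Discount to today: PV = 85,540.5405 / (1 + 0.074)^2 = 85,540.5405 / 1.153476 = 74,158.93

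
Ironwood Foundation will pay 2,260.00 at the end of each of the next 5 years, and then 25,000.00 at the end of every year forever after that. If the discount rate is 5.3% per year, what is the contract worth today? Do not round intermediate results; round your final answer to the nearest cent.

PV of 5-year annuity: 2,260.00 × [1 − (1+0.053)^−5] / 0.053 = 9704.00329
Perpetuity value at year 5: 25,000.00 / 0.053 = 471698.11321
PV of perpetuity: 471698.11321 / (1+0.053)^5 = 364352.94411
Total PV = 9704.00329 + 364352.94411 = 374056.94740

374056.95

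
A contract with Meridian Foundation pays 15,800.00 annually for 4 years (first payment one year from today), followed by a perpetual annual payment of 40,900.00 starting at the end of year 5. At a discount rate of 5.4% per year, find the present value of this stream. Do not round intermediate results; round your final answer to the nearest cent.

PV of 4-year annuity: 15,800.00 × [1 − (1+0.054)^−4] / 0.054 = 55509.33626
Perpetuity value at year 4: 40,900.00 / 0.054 = 757407.40741
PV of perpetuity: 757407.40741 / (1+0.054)^4 = 613715.51797
Total PV = 55509.33626 + 613715.51797 = 669224.85423

669224.85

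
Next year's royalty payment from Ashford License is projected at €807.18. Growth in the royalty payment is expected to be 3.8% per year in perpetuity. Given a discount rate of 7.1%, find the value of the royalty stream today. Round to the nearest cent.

Growing perpetuity: P = D₁ / (r − g) = €807.1800 / (0.071 − 0.038) = €24,460.00

€24460.00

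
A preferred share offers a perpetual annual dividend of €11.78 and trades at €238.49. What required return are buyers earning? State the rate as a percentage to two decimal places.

P = C/r ⇒ r = C/P = €11.78/€238.49 = 0.049394

4.94%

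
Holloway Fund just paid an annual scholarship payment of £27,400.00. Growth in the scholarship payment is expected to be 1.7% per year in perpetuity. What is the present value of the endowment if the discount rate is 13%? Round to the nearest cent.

D₁ = D₀ × (1 + g) = £27,400.00 × 1.017 = £27,865.8000
Growing perpetuity: P = D₁ / (r − g) = £27,865.8000 / (0.13 − 0.017) = £246,600.00

£246600.00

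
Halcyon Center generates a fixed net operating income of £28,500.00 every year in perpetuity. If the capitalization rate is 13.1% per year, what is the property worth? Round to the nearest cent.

Level perpetuity: PV = C / r = £28,500.00 / 0.131 = £217,557.25

£217557.25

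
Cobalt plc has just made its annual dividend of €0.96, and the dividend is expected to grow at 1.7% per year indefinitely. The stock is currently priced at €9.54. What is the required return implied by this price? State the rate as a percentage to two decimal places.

11.93%

D₁ = €0.96 × 1.017 = €0.9763
P = D₁/(r − g) ⇒ r = D₁/P + g = €0.9763/€9.54 + 0.017 = 0.102340 + 0.017 = 0.119340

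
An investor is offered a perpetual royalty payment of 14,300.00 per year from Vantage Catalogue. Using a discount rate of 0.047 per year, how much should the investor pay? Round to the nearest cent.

Level perpetuity: PV = C / r = 14,300.00 / 0.047 = 304,255.32

304255.32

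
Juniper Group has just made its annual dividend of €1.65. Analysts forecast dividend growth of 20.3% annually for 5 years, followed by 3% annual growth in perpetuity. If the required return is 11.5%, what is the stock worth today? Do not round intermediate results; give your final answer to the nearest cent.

D_1 = 1.98495
D_2 = 2.38789
D_3 = 2.87264
D_4 = 3.45578
D_5 = 4.15731
Terminal value at year 5: TV = D_5×(1+g_2)/(r−g_2) = 4.28203/0.085 = 50.37678
P_0 = D_1/(1+r)^1 + D_2/(1+r)^2 + D_3/(1+r)^3 + D_4/(1+r)^4 + D_5/(1+r)^5 + TV/(1+r)^5
    = 1.78022 + 1.92073 + 2.07232 + 2.23587 + 2.41234 + 29.23183 = 39.65331

€39.65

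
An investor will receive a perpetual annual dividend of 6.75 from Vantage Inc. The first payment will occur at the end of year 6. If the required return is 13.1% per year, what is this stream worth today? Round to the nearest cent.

27.84

Value at end of year 5: C / r = 6.75 / 0.131 = 51.5267
Discount to today: PV = 51.5267 / (1 + 0.131)^5 = 51.5267 / 1.850602 = 27.84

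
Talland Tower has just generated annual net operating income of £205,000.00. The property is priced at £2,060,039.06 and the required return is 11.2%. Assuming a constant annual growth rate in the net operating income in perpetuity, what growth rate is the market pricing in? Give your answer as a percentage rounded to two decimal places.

1.14%

P = D₀(1+g)/(r−g) ⇒ P(r−g) = D₀(1+g) ⇒ g(P+D₀) = P·r − D₀
g = (P·r − D₀)/(P + D₀) = (£2,060,039.06×0.112 − £205,000.00) / (£2,060,039.06 + £205,000.00) = 0.011357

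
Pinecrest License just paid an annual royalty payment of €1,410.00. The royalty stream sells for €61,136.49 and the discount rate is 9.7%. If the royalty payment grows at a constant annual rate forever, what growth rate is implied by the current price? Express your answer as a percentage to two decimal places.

7.23%

P = D₀(1+g)/(r−g) ⇒ P(r−g) = D₀(1+g) ⇒ g(P+D₀) = P·r − D₀
g = (P·r − D₀)/(P + D₀) = (€61,136.49×0.097 − €1,410.00) / (€61,136.49 + €1,410.00) = 0.072270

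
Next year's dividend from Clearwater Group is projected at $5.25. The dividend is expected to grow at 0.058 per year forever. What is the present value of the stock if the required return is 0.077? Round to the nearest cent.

Growing perpetuity: P = D₁ / (r − g) = $5.2500 / (0.077 − 0.058) = $276.32

$276.32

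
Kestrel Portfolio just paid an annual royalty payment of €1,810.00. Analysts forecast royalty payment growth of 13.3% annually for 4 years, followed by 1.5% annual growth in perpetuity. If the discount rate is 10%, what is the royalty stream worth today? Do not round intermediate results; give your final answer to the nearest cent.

D_1 = 2050.73000
D_2 = 2323.47709
D_3 = 2632.49954
D_4 = 2982.62198
Terminal value at year 4: TV = D_4×(1+g_2)/(r−g_2) = 3027.36131/0.085 = 35616.01543
P_0 = D_1/(1+r)^1 + D_2/(1+r)^2 + D_3/(1+r)^3 + D_4/(1+r)^4 + TV/(1+r)^4
    = 1864.30000 + 1920.22900 + 1977.83587 + 2037.17095 + 24326.21777 = 32125.75358

€32125.75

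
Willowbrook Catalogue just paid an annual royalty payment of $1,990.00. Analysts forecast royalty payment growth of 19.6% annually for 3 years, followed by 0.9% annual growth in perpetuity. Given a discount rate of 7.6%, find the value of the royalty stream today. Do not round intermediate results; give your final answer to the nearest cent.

D_1 = 2380.04000
D_2 = 2846.52784
D_3 = 3404.44730
Terminal value at year 3: TV = D_3×(1+g_2)/(r−g_2) = 3435.08732/0.067 = 51269.96003
P_0 = D_1/(1+r)^1 + D_2/(1+r)^2 + D_3/(1+r)^3 + TV/(1+r)^3
    = 2211.93309 + 2458.61707 + 2732.81229 + 41155.33725 = 48558.69970

$48558.70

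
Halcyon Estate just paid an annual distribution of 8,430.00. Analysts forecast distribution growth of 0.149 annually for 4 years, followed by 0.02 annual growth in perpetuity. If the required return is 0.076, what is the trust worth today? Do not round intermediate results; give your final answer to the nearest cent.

239491.25

D_1 = 9686.07000
D_2 = 11129.29443
D_3 = 12787.55930
D_4 = 14692.90564
Terminal value at year 4: TV = D_4×(1+g_2)/(r−g_2) = 14986.76375/0.056 = 267620.78122
P_0 = D_1/(1+r)^1 + D_2/(1+r)^2 + D_3/(1+r)^3 + D_4/(1+r)^4 + TV/(1+r)^4
    = 9001.92379 + 9612.64910 + 10264.80838 + 10961.21267 + 199650.65936 = 239491.25331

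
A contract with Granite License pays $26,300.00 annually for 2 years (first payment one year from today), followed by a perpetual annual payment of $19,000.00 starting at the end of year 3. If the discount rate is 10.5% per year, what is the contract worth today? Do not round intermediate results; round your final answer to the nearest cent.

PV of 2-year annuity: $26,300.00 × [1 − (1+0.105)^−2] / 0.105 = 45340.18550
Perpetuity value at year 2: $19,000.00 / 0.105 = 180952.38095
PV of perpetuity: 180952.38095 / (1+0.105)^2 = 148197.11386
Total PV = 45340.18550 + 148197.11386 = 193537.29936

$193537.30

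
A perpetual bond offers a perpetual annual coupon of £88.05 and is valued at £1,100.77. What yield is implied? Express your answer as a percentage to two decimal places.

8.00%

P = C/r ⇒ r = C/P = £88.05/£1,100.77 = 0.079989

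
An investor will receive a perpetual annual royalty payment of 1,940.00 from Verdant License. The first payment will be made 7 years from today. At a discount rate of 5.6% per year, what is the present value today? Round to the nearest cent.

24982.17

Value at end of year 6: C / r = 1,940.00 / 0.056 = 34,642.8571
Discount to today: PV = 34,642.8571 / (1 + 0.056)^6 = 34,642.8571 / 1.386703 = 24,982.17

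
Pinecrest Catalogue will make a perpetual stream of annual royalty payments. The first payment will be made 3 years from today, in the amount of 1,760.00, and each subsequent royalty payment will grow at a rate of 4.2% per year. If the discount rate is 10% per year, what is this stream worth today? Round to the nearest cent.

Value at end of year 2: C₁ / (r − g) = 1,760.00 / (0.1 − 0.042) = 30,344.8276
Discount to today: PV = 30,344.8276 / (1 + 0.1)^2 = 30,344.8276 / 1.210000 = 25,078.37

25078.37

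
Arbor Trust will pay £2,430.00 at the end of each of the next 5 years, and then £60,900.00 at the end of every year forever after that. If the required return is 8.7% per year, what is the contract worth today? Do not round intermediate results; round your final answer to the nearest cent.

PV of 5-year annuity: £2,430.00 × [1 − (1+0.087)^−5] / 0.087 = 9525.88706
Perpetuity value at year 5: £60,900.00 / 0.087 = 700000.00000
PV of perpetuity: 700000.00000 / (1+0.087)^5 = 461264.80590
Total PV = 9525.88706 + 461264.80590 = 470790.69295

£470790.69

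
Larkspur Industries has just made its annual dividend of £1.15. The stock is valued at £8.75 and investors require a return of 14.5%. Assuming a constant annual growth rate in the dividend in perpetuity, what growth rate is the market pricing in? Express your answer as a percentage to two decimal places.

1.20%

P = D₀(1+g)/(r−g) ⇒ P(r−g) = D₀(1+g) ⇒ g(P+D₀) = P·r − D₀
g = (P·r − D₀)/(P + D₀) = (£8.75×0.145 − £1.15) / (£8.75 + £1.15) = 0.011995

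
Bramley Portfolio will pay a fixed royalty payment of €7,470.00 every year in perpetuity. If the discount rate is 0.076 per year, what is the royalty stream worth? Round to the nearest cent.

Level perpetuity: PV = C / r = €7,470.00 / 0.076 = €98,289.47

€98289.47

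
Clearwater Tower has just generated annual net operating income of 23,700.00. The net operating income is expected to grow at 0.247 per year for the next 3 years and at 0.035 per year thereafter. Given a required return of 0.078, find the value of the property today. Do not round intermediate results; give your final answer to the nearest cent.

978819.52

D_1 = 29553.90000
D_2 = 36853.71330
D_3 = 45956.58049
Terminal value at year 3: TV = D_3×(1+g_2)/(r−g_2) = 47565.06080/0.043 = 1106164.20470
P_0 = D_1/(1+r)^1 + D_2/(1+r)^2 + D_3/(1+r)^3 + TV/(1+r)^3
    = 27415.49165 + 31713.46762 + 36685.24501 + 883005.31583 = 978819.52010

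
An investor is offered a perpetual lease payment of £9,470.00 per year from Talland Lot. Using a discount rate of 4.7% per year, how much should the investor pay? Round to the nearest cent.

Level perpetuity: PV = C / r = £9,470.00 / 0.047 = £201,489.36

£201489.36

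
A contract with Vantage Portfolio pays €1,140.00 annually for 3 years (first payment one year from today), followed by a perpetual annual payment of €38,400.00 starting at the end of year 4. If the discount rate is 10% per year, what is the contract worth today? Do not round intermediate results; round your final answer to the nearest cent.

€291339.89

PV of 3-year annuity: €1,140.00 × [1 − (1+0.1)^−3] / 0.1 = 2835.01127
Perpetuity value at year 3: €38,400.00 / 0.1 = 384000.00000
PV of perpetuity: 384000.00000 / (1+0.1)^3 = 288504.88355
Total PV = 2835.01127 + 288504.88355 = 291339.89482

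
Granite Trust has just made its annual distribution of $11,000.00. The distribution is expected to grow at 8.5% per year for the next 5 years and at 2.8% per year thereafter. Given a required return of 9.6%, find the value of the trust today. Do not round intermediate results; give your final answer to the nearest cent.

D_1 = 11935.00000
D_2 = 12949.47500
D_3 = 14050.18037
D_4 = 15244.44571
D_5 = 16540.22359
Terminal value at year 5: TV = D_5×(1+g_2)/(r−g_2) = 17003.34985/0.068 = 250049.26254
P_0 = D_1/(1+r)^1 + D_2/(1+r)^2 + D_3/(1+r)^3 + D_4/(1+r)^4 + D_5/(1+r)^5 + TV/(1+r)^5
    = 10889.59854 + 10780.30512 + 10672.10863 + 10564.99805 + 10458.96249 + 158114.90349 = 211480.87632

$211480.88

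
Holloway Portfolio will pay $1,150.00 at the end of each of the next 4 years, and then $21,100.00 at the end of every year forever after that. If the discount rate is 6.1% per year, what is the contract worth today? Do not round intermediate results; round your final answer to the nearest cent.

PV of 4-year annuity: $1,150.00 × [1 − (1+0.061)^−4] / 0.061 = 3975.76366
Perpetuity value at year 4: $21,100.00 / 0.061 = 345901.63934
PV of perpetuity: 345901.63934 / (1+0.061)^4 = 272955.01920
Total PV = 3975.76366 + 272955.01920 = 276930.78285

$276930.78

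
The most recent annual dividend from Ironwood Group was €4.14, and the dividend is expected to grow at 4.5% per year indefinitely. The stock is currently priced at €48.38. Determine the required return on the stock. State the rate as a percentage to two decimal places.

13.44%

D₁ = €4.14 × 1.045 = €4.3263
P = D₁/(r − g) ⇒ r = D₁/P + g = €4.3263/€48.38 + 0.045 = 0.089423 + 0.045 = 0.134423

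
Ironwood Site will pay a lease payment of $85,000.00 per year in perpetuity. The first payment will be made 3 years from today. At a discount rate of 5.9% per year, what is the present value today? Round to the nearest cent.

$1284620.93

Value at end of year 2: C / r = $85,000.00 / 0.059 = $1,440,677.9661
Discount to today: PV = $1,440,677.9661 / (1 + 0.059)^2 = $1,440,677.9661 / 1.121481 = $1,284,620.93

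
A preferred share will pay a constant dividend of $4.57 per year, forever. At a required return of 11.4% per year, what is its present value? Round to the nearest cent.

Level perpetuity: PV = C / r = $4.57 / 0.114 = $40.09

$40.09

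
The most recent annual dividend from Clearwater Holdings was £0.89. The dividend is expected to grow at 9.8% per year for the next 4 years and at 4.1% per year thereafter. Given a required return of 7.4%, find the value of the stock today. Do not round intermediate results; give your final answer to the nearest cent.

£34.43

D_1 = 0.97722
D_2 = 1.07299
D_3 = 1.17814
D_4 = 1.29360
Terminal value at year 4: TV = D_4×(1+g_2)/(r−g_2) = 1.34664/0.033 = 40.80714
P_0 = D_1/(1+r)^1 + D_2/(1+r)^2 + D_3/(1+r)^3 + D_4/(1+r)^4 + TV/(1+r)^4
    = 0.90989 + 0.93022 + 0.95101 + 0.97226 + 30.67037 = 34.43375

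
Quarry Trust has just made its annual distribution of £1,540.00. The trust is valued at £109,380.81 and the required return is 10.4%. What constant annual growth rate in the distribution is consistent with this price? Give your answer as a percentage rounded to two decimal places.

P = D₀(1+g)/(r−g) ⇒ P(r−g) = D₀(1+g) ⇒ g(P+D₀) = P·r − D₀
g = (P·r − D₀)/(P + D₀) = (£109,380.81×0.104 − £1,540.00) / (£109,380.81 + £1,540.00) = 0.088672

8.87%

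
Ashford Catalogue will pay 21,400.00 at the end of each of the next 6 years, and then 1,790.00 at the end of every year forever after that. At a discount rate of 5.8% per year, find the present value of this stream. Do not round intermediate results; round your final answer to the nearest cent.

PV of 6-year annuity: 21,400.00 × [1 − (1+0.058)^−6] / 0.058 = 105895.24539
Perpetuity value at year 6: 1,790.00 / 0.058 = 30862.06897
PV of perpetuity: 30862.06897 / (1+0.058)^6 = 22004.47601
Total PV = 105895.24539 + 22004.47601 = 127899.72140

127899.72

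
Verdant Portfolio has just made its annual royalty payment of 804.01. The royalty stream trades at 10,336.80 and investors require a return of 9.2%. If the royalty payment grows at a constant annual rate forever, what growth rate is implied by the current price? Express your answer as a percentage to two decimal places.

1.32%

P = D₀(1+g)/(r−g) ⇒ P(r−g) = D₀(1+g) ⇒ g(P+D₀) = P·r − D₀
g = (P·r − D₀)/(P + D₀) = (10,336.80×0.092 − 804.01) / (10,336.80 + 804.01) = 0.013193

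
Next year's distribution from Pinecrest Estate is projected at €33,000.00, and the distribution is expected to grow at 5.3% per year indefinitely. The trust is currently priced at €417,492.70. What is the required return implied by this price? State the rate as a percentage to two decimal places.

13.20%

P = D₁/(r − g) ⇒ r = D₁/P + g = €33,000.0000/€417,492.70 + 0.053 = 0.079043 + 0.053 = 0.132043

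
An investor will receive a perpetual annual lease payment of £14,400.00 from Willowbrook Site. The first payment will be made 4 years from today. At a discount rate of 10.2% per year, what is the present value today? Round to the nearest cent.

£105491.52

Value at end of year 3: C / r = £14,400.00 / 0.102 = £141,176.4706
Discount to today: PV = £141,176.4706 / (1 + 0.102)^3 = £141,176.4706 / 1.338273 = £105,491.52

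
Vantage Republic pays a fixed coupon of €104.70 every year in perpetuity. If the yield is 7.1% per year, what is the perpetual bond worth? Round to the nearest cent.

Level perpetuity: PV = C / r = €104.70 / 0.071 = €1,474.65

€1474.65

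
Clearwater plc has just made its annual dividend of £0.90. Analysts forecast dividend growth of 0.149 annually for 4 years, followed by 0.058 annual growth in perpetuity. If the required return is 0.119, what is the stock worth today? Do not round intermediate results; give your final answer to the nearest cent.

D_1 = 1.03410
D_2 = 1.18818
D_3 = 1.36522
D_4 = 1.56864
Terminal value at year 4: TV = D_4×(1+g_2)/(r−g_2) = 1.65962/0.061 = 27.20686
P_0 = D_1/(1+r)^1 + D_2/(1+r)^2 + D_3/(1+r)^3 + D_4/(1+r)^4 + TV/(1+r)^4
    = 0.92413 + 0.94890 + 0.97434 + 1.00047 + 17.35234 = 21.20019

£21.20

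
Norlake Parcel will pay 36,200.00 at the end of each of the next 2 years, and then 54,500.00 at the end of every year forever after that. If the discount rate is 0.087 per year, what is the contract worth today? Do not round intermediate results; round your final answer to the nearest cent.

594113.57

PV of 2-year annuity: 36,200.00 × [1 − (1+0.087)^−2] / 0.087 = 63939.89687
Perpetuity value at year 2: 54,500.00 / 0.087 = 626436.78161
PV of perpetuity: 626436.78161 / (1+0.087)^2 = 530173.67721
Total PV = 63939.89687 + 530173.67721 = 594113.57408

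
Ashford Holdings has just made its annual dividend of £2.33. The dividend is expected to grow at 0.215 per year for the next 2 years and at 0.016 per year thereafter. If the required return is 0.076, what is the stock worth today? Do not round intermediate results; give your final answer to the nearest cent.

£55.91

D_1 = 2.83095
D_2 = 3.43960
Terminal value at year 2: TV = D_2×(1+g_2)/(r−g_2) = 3.49464/0.06 = 58.24397
P_0 = D_1/(1+r)^1 + D_2/(1+r)^2 + TV/(1+r)^2
    = 2.63099 + 2.97087 + 50.30677 = 55.90863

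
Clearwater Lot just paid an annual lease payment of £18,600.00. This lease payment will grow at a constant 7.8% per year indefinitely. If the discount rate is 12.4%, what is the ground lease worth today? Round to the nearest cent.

£435886.96

D₁ = D₀ × (1 + g) = £18,600.00 × 1.078 = £20,050.8000
Growing perpetuity: P = D₁ / (r − g) = £20,050.8000 / (0.124 − 0.078) = £435,886.96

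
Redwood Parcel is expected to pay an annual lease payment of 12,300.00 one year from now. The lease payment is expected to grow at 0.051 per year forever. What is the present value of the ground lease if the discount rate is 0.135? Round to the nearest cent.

Growing perpetuity: P = D₁ / (r − g) = 12,300.0000 / (0.135 − 0.051) = 146,428.57

146428.57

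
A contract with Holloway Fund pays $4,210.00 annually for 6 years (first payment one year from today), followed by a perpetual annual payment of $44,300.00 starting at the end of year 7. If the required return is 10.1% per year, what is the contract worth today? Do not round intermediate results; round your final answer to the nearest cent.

$264521.95

PV of 6-year annuity: $4,210.00 × [1 − (1+0.101)^−6] / 0.101 = 18282.03945
Perpetuity value at year 6: $44,300.00 / 0.101 = 438613.86139
PV of perpetuity: 438613.86139 / (1+0.101)^6 = 246239.90708
Total PV = 18282.03945 + 246239.90708 = 264521.94653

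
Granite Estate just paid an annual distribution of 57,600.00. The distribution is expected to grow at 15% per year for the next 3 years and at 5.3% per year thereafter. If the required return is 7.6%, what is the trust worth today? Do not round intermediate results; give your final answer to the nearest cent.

D_1 = 66240.00000
D_2 = 76176.00000
D_3 = 87602.40000
Terminal value at year 3: TV = D_3×(1+g_2)/(r−g_2) = 92245.32720/0.023 = 4010666.40000
P_0 = D_1/(1+r)^1 + D_2/(1+r)^2 + D_3/(1+r)^3 + TV/(1+r)^3
    = 61561.33829 + 65795.11063 + 70320.05318 + 3219435.47812 = 3417111.98021

3417111.98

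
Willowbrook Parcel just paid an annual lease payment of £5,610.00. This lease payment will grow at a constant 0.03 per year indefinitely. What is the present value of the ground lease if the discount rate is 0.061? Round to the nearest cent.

D₁ = D₀ × (1 + g) = £5,610.00 × 1.03 = £5,778.3000
Growing perpetuity: P = D₁ / (r − g) = £5,778.3000 / (0.061 − 0.03) = £186,396.77

£186396.77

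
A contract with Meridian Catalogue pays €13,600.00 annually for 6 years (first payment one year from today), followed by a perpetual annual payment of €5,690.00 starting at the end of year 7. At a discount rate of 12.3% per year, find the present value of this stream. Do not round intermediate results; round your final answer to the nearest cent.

€78506.94

PV of 6-year annuity: €13,600.00 × [1 − (1+0.123)^−6] / 0.123 = 55443.26073
Perpetuity value at year 6: €5,690.00 / 0.123 = 46260.16260
PV of perpetuity: 46260.16260 / (1+0.123)^6 = 23063.68072
Total PV = 55443.26073 + 23063.68072 = 78506.94145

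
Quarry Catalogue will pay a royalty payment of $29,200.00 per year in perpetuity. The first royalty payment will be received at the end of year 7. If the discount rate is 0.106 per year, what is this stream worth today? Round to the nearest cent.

$150503.37

Value at end of year 6: C / r = $29,200.00 / 0.106 = $275,471.6981
Discount to today: PV = $275,471.6981 / (1 + 0.106)^6 = $275,471.6981 / 1.830336 = $150,503.37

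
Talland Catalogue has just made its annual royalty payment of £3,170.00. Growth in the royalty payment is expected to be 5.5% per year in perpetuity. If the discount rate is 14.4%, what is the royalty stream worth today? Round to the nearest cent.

D₁ = D₀ × (1 + g) = £3,170.00 × 1.055 = £3,344.3500
Growing perpetuity: P = D₁ / (r − g) = £3,344.3500 / (0.144 − 0.055) = £37,576.97

£37576.97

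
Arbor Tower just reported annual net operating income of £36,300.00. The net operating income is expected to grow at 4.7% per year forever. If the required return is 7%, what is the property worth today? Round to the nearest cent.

£1652439.13

D₁ = D₀ × (1 + g) = £36,300.00 × 1.047 = £38,006.1000
Growing perpetuity: P = D₁ / (r − g) = £38,006.1000 / (0.07 − 0.047) = £1,652,439.13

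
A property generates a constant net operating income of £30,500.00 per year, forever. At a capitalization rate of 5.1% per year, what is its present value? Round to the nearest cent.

Level perpetuity: PV = C / r = £30,500.00 / 0.051 = £598,039.22

£598039.22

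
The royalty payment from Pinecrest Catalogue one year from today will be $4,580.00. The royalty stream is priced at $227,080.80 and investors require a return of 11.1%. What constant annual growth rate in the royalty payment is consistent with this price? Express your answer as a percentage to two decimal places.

P = D₁/(r−g) ⇒ g = r − D₁/P = 0.111 − $4,580.00/$227,080.80 = 0.090831

9.08%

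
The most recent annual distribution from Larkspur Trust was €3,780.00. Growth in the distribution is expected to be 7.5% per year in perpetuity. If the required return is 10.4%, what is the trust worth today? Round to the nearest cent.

€140120.69

D₁ = D₀ × (1 + g) = €3,780.00 × 1.075 = €4,063.5000
Growing perpetuity: P = D₁ / (r − g) = €4,063.5000 / (0.104 − 0.075) = €140,120.69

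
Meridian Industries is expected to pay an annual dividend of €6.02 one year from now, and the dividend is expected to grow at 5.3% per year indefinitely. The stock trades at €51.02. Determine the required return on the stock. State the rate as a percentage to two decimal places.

17.10%

P = D₁/(r − g) ⇒ r = D₁/P + g = €6.0200/€51.02 + 0.053 = 0.117993 + 0.053 = 0.170993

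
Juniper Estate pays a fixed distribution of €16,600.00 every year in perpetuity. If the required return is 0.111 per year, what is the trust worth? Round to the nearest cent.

€149549.55

Level perpetuity: PV = C / r = €16,600.00 / 0.111 = €149,549.55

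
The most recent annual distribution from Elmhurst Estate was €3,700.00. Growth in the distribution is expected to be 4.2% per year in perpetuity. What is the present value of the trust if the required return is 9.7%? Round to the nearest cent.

D₁ = D₀ × (1 + g) = €3,700.00 × 1.042 = €3,855.4000
Growing perpetuity: P = D₁ / (r − g) = €3,855.4000 / (0.097 − 0.042) = €70,098.18

€70098.18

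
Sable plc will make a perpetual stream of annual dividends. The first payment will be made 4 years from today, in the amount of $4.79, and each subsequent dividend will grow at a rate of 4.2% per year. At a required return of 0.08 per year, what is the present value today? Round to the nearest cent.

Value at end of year 3: C₁ / (r − g) = $4.79 / (0.08 − 0.042) = $126.0526
Discount to today: PV = $126.0526 / (1 + 0.08)^3 = $126.0526 / 1.259712 = $100.06

$100.06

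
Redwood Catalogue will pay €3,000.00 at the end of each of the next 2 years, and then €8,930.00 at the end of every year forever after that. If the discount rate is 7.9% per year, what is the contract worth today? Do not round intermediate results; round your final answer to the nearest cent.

PV of 2-year annuity: €3,000.00 × [1 − (1+0.079)^−2] / 0.079 = 5357.13826
Perpetuity value at year 2: €8,930.00 / 0.079 = 113037.97468
PV of perpetuity: 113037.97468 / (1+0.079)^2 = 97091.55981
Total PV = 5357.13826 + 97091.55981 = 102448.69806

€102448.70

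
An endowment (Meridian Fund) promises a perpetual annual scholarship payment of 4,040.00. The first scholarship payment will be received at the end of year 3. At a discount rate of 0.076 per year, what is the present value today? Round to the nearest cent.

Value at end of year 2: C / r = 4,040.00 / 0.076 = 53,157.8947
Discount to today: PV = 53,157.8947 / (1 + 0.076)^2 = 53,157.8947 / 1.157776 = 45,913.80

45913.80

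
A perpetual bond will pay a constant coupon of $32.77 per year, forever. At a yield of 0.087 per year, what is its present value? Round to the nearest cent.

Level perpetuity: PV = C / r = $32.77 / 0.087 = $376.67

$376.67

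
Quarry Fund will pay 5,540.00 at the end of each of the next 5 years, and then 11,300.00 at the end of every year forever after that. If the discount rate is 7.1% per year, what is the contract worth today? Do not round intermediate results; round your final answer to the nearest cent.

PV of 5-year annuity: 5,540.00 × [1 − (1+0.071)^−5] / 0.071 = 22654.40292
Perpetuity value at year 5: 11,300.00 / 0.071 = 159154.92958
PV of perpetuity: 159154.92958 / (1+0.071)^5 = 112946.49041
Total PV = 22654.40292 + 112946.49041 = 135600.89333

135600.89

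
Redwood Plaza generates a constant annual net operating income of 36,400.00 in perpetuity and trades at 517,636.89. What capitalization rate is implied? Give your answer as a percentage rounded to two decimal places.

7.03%

P = C/r ⇒ r = C/P = 36,400.00/517,636.89 = 0.070320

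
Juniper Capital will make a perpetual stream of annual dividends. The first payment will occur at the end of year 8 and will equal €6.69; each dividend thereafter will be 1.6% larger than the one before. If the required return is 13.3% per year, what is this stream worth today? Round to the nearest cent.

€23.86

Value at end of year 7: C₁ / (r − g) = €6.69 / (0.133 − 0.016) = €57.1795
Discount to today: PV = €57.1795 / (1 + 0.133)^7 = €57.1795 / 2.396676 = €23.86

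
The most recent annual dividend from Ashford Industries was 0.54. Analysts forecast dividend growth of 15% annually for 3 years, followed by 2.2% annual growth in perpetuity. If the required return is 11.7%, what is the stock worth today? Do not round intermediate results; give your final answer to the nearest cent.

D_1 = 0.62100
D_2 = 0.71415
D_3 = 0.82127
Terminal value at year 3: TV = D_3×(1+g_2)/(r−g_2) = 0.83934/0.095 = 8.83516
P_0 = D_1/(1+r)^1 + D_2/(1+r)^2 + D_3/(1+r)^3 + TV/(1+r)^3
    = 0.55595 + 0.57238 + 0.58929 + 6.33950 = 8.05712

8.06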